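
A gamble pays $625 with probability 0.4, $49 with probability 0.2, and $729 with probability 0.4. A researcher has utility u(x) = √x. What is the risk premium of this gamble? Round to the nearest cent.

E[u] = 0.4·√625 + 0.2·√49 + 0.4·√729 = 0.4·25 + 0.2·7 + 0.4·27 = 22.2
CE = (22.2)² = 492.84
Risk premium = EV − CE = 551.4 − 492.84 = 58.56

$58.56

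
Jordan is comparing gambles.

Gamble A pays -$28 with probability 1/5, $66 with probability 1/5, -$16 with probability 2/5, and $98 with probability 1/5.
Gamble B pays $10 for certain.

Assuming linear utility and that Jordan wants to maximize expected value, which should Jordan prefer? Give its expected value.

Gamble A ($20.80)

Gamble A = 1/5 × (-28) + 1/5 × 66 + 2/5 × (-16) + 1/5 × 98 = -5.6 + 13.2 − 6.4 + 19.6 = 20.8
Gamble B: 10 (certain)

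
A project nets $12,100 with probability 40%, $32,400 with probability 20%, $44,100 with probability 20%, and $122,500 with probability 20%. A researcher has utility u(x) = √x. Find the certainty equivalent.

$36,864

E[u] = 0.4·√12100 + 0.2·√32400 + 0.2·√44100 + 0.2·√122500 = 0.4·110 + 0.2·180 + 0.2·210 + 0.2·350 = 192
CE = (192)² = 36864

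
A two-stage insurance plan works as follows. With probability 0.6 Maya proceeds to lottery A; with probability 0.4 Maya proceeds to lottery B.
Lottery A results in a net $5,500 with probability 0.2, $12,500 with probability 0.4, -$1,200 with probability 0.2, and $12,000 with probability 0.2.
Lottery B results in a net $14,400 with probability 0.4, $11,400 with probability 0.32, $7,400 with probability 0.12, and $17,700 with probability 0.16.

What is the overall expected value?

$10,207.20

EV(A) = 0.2 × 5500 + 0.4 × 12500 + 0.2 × (-1200) + 0.2 × 12000 = 1100 + 5000 − 240 + 2400 = 8260
EV(B) = 0.4 × 14400 + 0.32 × 11400 + 0.12 × 7400 + 0.16 × 17700 = 5760 + 3648 + 888 + 2832 = 13128
Overall = 0.6 × 8260 + 0.4 × 13128 = 4956 + 5251.2 = 10207.2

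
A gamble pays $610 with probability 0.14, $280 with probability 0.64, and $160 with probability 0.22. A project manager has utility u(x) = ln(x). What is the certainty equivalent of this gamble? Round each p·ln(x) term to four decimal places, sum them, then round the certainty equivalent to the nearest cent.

$276.08

E[u] = 0.14·ln(610) + 0.64·ln(280) + 0.22·ln(160) = 0.8979 + 3.6063 + 1.1165 = 5.6207
CE = e^5.6207 ≈ 276.08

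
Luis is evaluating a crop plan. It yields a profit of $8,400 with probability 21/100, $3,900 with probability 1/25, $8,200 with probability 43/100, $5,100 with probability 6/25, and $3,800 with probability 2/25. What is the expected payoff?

$6,974

EV = 21/100 × 8400 + 1/25 × 3900 + 43/100 × 8200 + 6/25 × 5100 + 2/25 × 3800 = 1764 + 156 + 3526 + 1224 + 304 = 6974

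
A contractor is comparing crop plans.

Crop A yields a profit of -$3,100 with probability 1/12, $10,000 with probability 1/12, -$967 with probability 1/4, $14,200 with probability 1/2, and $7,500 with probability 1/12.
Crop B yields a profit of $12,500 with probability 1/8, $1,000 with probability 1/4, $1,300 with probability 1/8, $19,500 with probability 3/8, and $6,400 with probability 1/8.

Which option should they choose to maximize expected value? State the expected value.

Crop B ($10,087.50)

Crop A = 1/12 × (-3100) + 1/12 × 10000 + 1/4 × (-967) + 1/2 × 14200 + 1/12 × 7500 = -258.3333 + 833.3333 − 241.75 + 7100 + 625 = 8058.25
Crop B = 1/8 × 12500 + 1/4 × 1000 + 1/8 × 1300 + 3/8 × 19500 + 1/8 × 6400 = 1562.5 + 250 + 162.5 + 7312.5 + 800 = 10087.5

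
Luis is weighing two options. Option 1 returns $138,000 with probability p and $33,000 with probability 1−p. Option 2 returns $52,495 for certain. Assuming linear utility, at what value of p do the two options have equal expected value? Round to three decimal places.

p = 0.186

p·138000 + (1−p)·33000 = 52495
105000p + 33000 = 52495
p = (52495 − 33000) / 105000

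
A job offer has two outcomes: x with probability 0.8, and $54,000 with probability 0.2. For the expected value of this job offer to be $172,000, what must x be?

0.8·x + 0.2·54000 = 172000
0.8·x = 172000 − 10800 = 161200
x = 161200 / 0.8 = 201500

x = $201,500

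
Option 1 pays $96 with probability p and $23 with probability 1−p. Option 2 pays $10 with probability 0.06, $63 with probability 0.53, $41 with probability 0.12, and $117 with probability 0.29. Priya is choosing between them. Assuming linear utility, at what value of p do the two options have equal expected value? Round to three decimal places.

p = 0.683

EV(Option 2) = 0.06 × 10 + 0.53 × 63 + 0.12 × 41 + 0.29 × 117 = 0.6 + 33.39 + 4.92 + 33.93 = 72.84
p·96 + (1−p)·23 = 72.84
73p + 23 = 72.84
p = (72.84 − 23) / 73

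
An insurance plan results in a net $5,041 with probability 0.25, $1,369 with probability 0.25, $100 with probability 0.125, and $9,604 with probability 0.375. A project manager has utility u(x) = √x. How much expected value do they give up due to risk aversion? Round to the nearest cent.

E[u] = 0.25·√5041 + 0.25·√1369 + 0.125·√100 + 0.375·√9604 = 0.25·71 + 0.25·37 + 0.125·10 + 0.375·98 = 65
CE = (65)² = 4225
Risk premium = EV − CE = 5216.5 − 4225 = 991.5

$991.50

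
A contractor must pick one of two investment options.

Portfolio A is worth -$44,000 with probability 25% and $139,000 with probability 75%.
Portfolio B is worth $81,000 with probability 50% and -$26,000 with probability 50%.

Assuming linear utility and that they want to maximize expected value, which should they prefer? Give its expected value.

Portfolio A ($93,250)

Portfolio A = 0.25 × (-44000) + 0.75 × 139000 = -11000 + 104250 = 93250
Portfolio B = 0.5 × 81000 + 0.5 × (-26000) = 40500 − 13000 = 27500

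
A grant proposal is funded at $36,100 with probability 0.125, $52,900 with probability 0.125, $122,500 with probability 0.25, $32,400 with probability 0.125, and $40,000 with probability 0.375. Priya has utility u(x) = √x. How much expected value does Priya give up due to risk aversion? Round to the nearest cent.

$4,393.75

E[u] = 0.125·√36100 + 0.125·√52900 + 0.25·√122500 + 0.125·√32400 + 0.375·√40000 = 0.125·190 + 0.125·230 + 0.25·350 + 0.125·180 + 0.375·200 = 237.5
CE = (237.5)² = 56406.25
Risk premium = EV − CE = 60800 − 56406.25 = 4393.75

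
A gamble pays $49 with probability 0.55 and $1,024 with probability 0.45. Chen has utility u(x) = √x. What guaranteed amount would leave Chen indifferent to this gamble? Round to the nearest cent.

$333.06

E[u] = 0.55·√49 + 0.45·√1024 = 0.55·7 + 0.45·32 = 18.25
CE = (18.25)² = 333.0625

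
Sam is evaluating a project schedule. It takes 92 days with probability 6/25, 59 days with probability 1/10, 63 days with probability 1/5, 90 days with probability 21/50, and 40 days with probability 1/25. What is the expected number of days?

79.98 days

EV = 6/25 × 92 + 1/10 × 59 + 1/5 × 63 + 21/50 × 90 + 1/25 × 40 = 22.08 + 5.9 + 12.6 + 37.8 + 1.6 = 79.98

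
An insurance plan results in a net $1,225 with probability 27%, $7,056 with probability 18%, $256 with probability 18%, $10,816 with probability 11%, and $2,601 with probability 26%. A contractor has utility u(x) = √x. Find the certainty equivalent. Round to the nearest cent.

E[u] = 0.27·√1225 + 0.18·√7056 + 0.18·√256 + 0.11·√10816 + 0.26·√2601 = 0.27·35 + 0.18·84 + 0.18·16 + 0.11·104 + 0.26·51 = 52.15
CE = (52.15)² = 2719.6225

$2,719.62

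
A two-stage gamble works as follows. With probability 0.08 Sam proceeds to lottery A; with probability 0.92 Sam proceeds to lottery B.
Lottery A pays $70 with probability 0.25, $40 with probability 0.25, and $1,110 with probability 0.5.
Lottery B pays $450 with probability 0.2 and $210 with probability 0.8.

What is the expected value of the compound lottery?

EV(A) = 0.25 × 70 + 0.25 × 40 + 0.5 × 1110 = 17.5 + 10 + 555 = 582.5
EV(B) = 0.2 × 450 + 0.8 × 210 = 90 + 168 = 258
Overall = 0.08 × 582.5 + 0.92 × 258 = 46.6 + 237.36 = 283.96

$283.96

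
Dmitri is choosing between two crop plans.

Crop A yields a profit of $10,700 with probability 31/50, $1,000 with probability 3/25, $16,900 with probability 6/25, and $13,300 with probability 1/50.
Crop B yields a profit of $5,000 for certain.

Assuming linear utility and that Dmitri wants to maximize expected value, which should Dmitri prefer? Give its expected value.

Crop A ($11,076)

Crop A = 31/50 × 10700 + 3/25 × 1000 + 6/25 × 16900 + 1/50 × 13300 = 6634 + 120 + 4056 + 266 = 11076
Crop B: 5000 (certain)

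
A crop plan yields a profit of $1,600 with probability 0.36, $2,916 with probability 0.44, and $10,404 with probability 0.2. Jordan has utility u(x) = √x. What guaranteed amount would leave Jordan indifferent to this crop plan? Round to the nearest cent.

E[u] = 0.36·√1600 + 0.44·√2916 + 0.2·√10404 = 0.36·40 + 0.44·54 + 0.2·102 = 58.56
CE = (58.56)² = 3429.2736

$3,429.27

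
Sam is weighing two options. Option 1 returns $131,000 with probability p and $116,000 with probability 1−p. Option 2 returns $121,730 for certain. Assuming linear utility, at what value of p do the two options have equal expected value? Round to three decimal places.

p·131000 + (1−p)·116000 = 121730
15000p + 116000 = 121730
p = (121730 − 116000) / 15000

p = 0.382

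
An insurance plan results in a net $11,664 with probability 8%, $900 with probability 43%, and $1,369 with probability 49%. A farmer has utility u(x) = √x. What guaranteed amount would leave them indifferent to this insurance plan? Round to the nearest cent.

E[u] = 0.08·√11664 + 0.43·√900 + 0.49·√1369 = 0.08·108 + 0.43·30 + 0.49·37 = 39.67
CE = (39.67)² = 1573.7089

$1,573.71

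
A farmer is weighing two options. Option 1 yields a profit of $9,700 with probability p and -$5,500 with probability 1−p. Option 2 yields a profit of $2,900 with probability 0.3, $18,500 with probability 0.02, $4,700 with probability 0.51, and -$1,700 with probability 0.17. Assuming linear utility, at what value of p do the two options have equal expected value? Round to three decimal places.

EV(Option 2) = 0.3 × 2900 + 0.02 × 18500 + 0.51 × 4700 + 0.17 × (-1700) = 870 + 370 + 2397 − 289 = 3348
p·9700 + (1−p)·(-5500) = 3348
15200p − 5500 = 3348
p = (3348 + 5500) / 15200

p = 0.582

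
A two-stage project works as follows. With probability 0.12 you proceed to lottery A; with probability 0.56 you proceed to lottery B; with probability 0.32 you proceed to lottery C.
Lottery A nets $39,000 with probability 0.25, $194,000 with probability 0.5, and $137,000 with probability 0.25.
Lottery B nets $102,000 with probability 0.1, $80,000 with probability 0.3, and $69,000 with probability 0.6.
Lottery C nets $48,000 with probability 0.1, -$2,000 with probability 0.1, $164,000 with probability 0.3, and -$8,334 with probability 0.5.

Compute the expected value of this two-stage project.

$75,138.56

EV(A) = 0.25 × 39000 + 0.5 × 194000 + 0.25 × 137000 = 9750 + 97000 + 34250 = 141000
EV(B) = 0.1 × 102000 + 0.3 × 80000 + 0.6 × 69000 = 10200 + 24000 + 41400 = 75600
EV(C) = 0.1 × 48000 + 0.1 × (-2000) + 0.3 × 164000 + 0.5 × (-8334) = 4800 − 200 + 49200 − 4167 = 49633
Overall = 0.12 × 141000 + 0.56 × 75600 + 0.32 × 49633 = 16920 + 42336 + 15882.56 = 75138.56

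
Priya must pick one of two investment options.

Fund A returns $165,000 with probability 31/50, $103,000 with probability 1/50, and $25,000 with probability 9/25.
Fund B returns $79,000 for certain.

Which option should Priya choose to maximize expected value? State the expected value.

Fund A ($113,360)

Fund A = 31/50 × 165000 + 1/50 × 103000 + 9/25 × 25000 = 102300 + 2060 + 9000 = 113360
Fund B: 79000 (certain)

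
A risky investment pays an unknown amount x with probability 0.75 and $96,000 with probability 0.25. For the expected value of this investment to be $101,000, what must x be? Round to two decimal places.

0.75·x + 0.25·96000 = 101000
0.75·x = 101000 − 24000 = 77000
x = 77000 / 0.75 = 102666.6667

x = $102,666.67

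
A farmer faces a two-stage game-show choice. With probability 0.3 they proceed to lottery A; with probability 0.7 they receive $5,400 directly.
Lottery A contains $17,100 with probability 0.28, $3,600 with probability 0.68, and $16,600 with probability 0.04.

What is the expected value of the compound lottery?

$6,150

EV(A) = 0.28 × 17100 + 0.68 × 3600 + 0.04 × 16600 = 4788 + 2448 + 664 = 7900
Branch B: 5400 (certain)
Overall = 0.3 × 7900 + 0.7 × 5400 = 2370 + 3780 = 6150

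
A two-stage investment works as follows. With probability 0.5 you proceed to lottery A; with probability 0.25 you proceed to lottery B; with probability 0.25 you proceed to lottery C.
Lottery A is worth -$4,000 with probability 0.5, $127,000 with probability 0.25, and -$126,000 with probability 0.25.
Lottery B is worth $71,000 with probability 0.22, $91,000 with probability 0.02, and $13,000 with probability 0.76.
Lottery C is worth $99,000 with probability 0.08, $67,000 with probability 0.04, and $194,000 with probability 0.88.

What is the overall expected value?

EV(A) = 0.5 × (-4000) + 0.25 × 127000 + 0.25 × (-126000) = -2000 + 31750 − 31500 = -1750
EV(B) = 0.22 × 71000 + 0.02 × 91000 + 0.76 × 13000 = 15620 + 1820 + 9880 = 27320
EV(C) = 0.08 × 99000 + 0.04 × 67000 + 0.88 × 194000 = 7920 + 2680 + 170720 = 181320
Overall = 0.5 × (-1750) + 0.25 × 27320 + 0.25 × 181320 = -875 + 6830 + 45330 = 51285

$51,285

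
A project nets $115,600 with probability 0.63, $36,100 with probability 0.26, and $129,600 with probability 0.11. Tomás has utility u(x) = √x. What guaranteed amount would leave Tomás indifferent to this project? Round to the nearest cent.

E[u] = 0.63·√115600 + 0.26·√36100 + 0.11·√129600 = 0.63·340 + 0.26·190 + 0.11·360 = 303.2
CE = (303.2)² = 91930.24

$91,930.24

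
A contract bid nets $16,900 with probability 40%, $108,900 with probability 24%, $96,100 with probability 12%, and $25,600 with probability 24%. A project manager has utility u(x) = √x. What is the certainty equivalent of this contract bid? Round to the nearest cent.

$42,766.24

E[u] = 0.4·√16900 + 0.24·√108900 + 0.12·√96100 + 0.24·√25600 = 0.4·130 + 0.24·330 + 0.12·310 + 0.24·160 = 206.8
CE = (206.8)² = 42766.24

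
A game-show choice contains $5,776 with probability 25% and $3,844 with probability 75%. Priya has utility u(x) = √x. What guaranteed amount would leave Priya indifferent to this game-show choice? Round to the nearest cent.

E[u] = 0.25·√5776 + 0.75·√3844 = 0.25·76 + 0.75·62 = 65.5
CE = (65.5)² = 4290.25

$4,290.25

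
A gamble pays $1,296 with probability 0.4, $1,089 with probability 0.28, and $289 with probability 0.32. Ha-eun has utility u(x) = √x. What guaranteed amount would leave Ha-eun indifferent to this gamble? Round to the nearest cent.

E[u] = 0.4·√1296 + 0.28·√1089 + 0.32·√289 = 0.4·36 + 0.28·33 + 0.32·17 = 29.08
CE = (29.08)² = 845.6464

$845.65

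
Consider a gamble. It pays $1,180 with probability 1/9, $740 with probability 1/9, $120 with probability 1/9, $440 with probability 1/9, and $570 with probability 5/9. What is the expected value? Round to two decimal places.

EV = 1/9 × 1180 + 1/9 × 740 + 1/9 × 120 + 1/9 × 440 + 5/9 × 570 = 131.1111 + 82.2222 + 13.3333 + 48.8889 + 316.6667 = 592.2222

$592.22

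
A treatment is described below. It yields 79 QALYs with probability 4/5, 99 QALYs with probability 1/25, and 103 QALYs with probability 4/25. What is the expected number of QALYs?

EV = 4/5 × 79 + 1/25 × 99 + 4/25 × 103 = 63.2 + 3.96 + 16.48 = 83.64

83.64 QALYs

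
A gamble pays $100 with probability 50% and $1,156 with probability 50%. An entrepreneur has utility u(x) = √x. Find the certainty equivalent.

$484

E[u] = 0.5·√100 + 0.5·√1156 = 0.5·10 + 0.5·34 = 22
CE = (22)² = 484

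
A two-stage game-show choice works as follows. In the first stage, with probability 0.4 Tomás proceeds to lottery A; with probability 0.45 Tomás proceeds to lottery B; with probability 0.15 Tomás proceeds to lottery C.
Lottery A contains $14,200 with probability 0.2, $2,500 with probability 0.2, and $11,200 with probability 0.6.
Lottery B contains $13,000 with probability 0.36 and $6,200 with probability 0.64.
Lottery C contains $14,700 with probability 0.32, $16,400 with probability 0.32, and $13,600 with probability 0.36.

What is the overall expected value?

$10,142.80

EV(A) = 0.2 × 14200 + 0.2 × 2500 + 0.6 × 11200 = 2840 + 500 + 6720 = 10060
EV(B) = 0.36 × 13000 + 0.64 × 6200 = 4680 + 3968 = 8648
EV(C) = 0.32 × 14700 + 0.32 × 16400 + 0.36 × 13600 = 4704 + 5248 + 4896 = 14848
Overall = 0.4 × 10060 + 0.45 × 8648 + 0.15 × 14848 = 4024 + 3891.6 + 2227.2 = 10142.8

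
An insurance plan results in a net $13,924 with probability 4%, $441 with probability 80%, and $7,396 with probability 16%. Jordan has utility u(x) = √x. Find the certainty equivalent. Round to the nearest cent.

$1,244.68

E[u] = 0.04·√13924 + 0.8·√441 + 0.16·√7396 = 0.04·118 + 0.8·21 + 0.16·86 = 35.28
CE = (35.28)² = 1244.6784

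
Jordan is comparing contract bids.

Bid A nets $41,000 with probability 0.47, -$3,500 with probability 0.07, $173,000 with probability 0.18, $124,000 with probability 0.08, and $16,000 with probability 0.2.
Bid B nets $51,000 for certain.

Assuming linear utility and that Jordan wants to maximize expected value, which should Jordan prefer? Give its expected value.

Bid A = 0.47 × 41000 + 0.07 × (-3500) + 0.18 × 173000 + 0.08 × 124000 + 0.2 × 16000 = 19270 − 245 + 31140 + 9920 + 3200 = 63285
Bid B: 51000 (certain)

Bid A ($63,285)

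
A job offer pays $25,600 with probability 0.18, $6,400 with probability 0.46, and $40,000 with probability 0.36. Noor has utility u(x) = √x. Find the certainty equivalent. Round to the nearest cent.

E[u] = 0.18·√25600 + 0.46·√6400 + 0.36·√40000 = 0.18·160 + 0.46·80 + 0.36·200 = 137.6
CE = (137.6)² = 18933.76

$18,933.76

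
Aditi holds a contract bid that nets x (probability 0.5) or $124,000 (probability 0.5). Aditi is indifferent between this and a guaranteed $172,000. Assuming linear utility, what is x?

x = $220,000

0.5·x + 0.5·124000 = 172000
0.5·x = 172000 − 62000 = 110000
x = 110000 / 0.5 = 220000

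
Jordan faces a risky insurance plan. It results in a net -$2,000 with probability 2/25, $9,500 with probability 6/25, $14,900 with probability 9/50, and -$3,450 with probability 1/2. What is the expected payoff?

EV = 2/25 × (-2000) + 6/25 × 9500 + 9/50 × 14900 + 1/2 × (-3450) = -160 + 2280 + 2682 − 1725 = 3077

$3,077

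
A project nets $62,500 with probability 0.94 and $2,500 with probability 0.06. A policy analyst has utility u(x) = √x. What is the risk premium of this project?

E[u] = 0.94·√62500 + 0.06·√2500 = 0.94·250 + 0.06·50 = 238
CE = (238)² = 56644
Risk premium = EV − CE = 58900 − 56644 = 2256

$2,256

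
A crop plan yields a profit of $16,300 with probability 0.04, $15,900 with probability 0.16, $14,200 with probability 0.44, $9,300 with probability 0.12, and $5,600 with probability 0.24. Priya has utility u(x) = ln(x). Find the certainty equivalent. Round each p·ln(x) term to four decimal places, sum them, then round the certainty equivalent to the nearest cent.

$11,053.47

E[u] = 0.04·ln(16300) + 0.16·ln(15900) + 0.44·ln(14200) + 0.12·ln(9300) + 0.24·ln(5600) = 0.3880 + 1.5479 + 4.2068 + 1.0965 + 2.0713 = 9.3105
CE = e^9.3105 ≈ 11053.47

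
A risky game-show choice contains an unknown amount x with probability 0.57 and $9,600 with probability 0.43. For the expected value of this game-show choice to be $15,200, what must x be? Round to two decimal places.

x = $19,424.56

0.57·x + 0.43·9600 = 15200
0.57·x = 15200 − 4128 = 11072
x = 11072 / 0.57 = 19424.5614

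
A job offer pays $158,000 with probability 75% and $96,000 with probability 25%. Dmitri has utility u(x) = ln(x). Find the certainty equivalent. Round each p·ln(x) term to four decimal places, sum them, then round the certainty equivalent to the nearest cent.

$139,497.23

E[u] = 0.75·ln(158000) + 0.25·ln(96000) = 8.9778 + 2.8680 = 11.8458
CE = e^11.8458 ≈ 139497.23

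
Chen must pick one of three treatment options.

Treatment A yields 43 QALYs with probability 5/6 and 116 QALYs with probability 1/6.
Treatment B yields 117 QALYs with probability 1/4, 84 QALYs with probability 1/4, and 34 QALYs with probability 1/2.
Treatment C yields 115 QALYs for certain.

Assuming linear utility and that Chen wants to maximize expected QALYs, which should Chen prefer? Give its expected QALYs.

Treatment A = 5/6 × 43 + 1/6 × 116 = 35.8333 + 19.3333 = 55.1667
Treatment B = 1/4 × 117 + 1/4 × 84 + 1/2 × 34 = 29.25 + 21 + 17 = 67.25
Treatment C: 115 (certain)

Treatment C (115 QALYs)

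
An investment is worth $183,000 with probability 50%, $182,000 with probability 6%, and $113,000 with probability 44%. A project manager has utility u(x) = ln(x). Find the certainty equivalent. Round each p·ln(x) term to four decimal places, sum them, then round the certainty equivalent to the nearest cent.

$147,975.20

E[u] = 0.5·ln(183000) + 0.06·ln(182000) + 0.44·ln(113000) = 6.0586 + 0.7267 + 5.1195 = 11.9048
CE = e^11.9048 ≈ 147975.20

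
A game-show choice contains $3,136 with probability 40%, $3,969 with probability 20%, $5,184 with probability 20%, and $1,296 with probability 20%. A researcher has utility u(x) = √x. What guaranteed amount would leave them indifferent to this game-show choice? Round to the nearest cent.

$3,203.56

E[u] = 0.4·√3136 + 0.2·√3969 + 0.2·√5184 + 0.2·√1296 = 0.4·56 + 0.2·63 + 0.2·72 + 0.2·36 = 56.6
CE = (56.6)² = 3203.56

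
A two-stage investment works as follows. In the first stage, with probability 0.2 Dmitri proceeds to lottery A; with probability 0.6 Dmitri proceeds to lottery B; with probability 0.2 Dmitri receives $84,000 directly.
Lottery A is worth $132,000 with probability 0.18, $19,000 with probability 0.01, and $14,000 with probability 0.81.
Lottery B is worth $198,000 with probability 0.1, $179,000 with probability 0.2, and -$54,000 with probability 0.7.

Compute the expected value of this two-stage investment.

$34,538

EV(A) = 0.18 × 132000 + 0.01 × 19000 + 0.81 × 14000 = 23760 + 190 + 11340 = 35290
EV(B) = 0.1 × 198000 + 0.2 × 179000 + 0.7 × (-54000) = 19800 + 35800 − 37800 = 17800
Branch C: 84000 (certain)
Overall = 0.2 × 35290 + 0.6 × 17800 + 0.2 × 84000 = 7058 + 10680 + 16800 = 34538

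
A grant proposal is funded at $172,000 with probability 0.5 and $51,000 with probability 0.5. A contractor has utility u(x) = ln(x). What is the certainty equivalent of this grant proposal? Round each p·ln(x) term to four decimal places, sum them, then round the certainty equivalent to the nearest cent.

$93,657.52

E[u] = 0.5·ln(172000) + 0.5·ln(51000) = 6.0276 + 5.4198 = 11.4474
CE = e^11.4474 ≈ 93657.52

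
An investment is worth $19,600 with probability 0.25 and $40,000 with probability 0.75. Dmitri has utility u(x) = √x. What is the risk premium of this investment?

E[u] = 0.25·√19600 + 0.75·√40000 = 0.25·140 + 0.75·200 = 185
CE = (185)² = 34225
Risk premium = EV − CE = 34900 − 34225 = 675

$675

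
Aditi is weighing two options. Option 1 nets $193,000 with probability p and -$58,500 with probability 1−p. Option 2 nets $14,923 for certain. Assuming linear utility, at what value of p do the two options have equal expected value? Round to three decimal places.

p·193000 + (1−p)·(-58500) = 14923
251500p − 58500 = 14923
p = (14923 + 58500) / 251500

p = 0.292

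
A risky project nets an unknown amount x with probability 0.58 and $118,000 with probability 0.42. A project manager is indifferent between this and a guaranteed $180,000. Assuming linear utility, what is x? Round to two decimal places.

0.58·x + 0.42·118000 = 180000
0.58·x = 180000 − 49560 = 130440
x = 130440 / 0.58 = 224896.5517

x = $224,896.55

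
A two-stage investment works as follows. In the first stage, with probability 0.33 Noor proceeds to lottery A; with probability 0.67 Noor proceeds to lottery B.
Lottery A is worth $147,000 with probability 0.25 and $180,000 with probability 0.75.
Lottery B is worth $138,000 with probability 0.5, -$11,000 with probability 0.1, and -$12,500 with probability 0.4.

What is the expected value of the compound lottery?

EV(A) = 0.25 × 147000 + 0.75 × 180000 = 36750 + 135000 = 171750
EV(B) = 0.5 × 138000 + 0.1 × (-11000) + 0.4 × (-12500) = 69000 − 1100 − 5000 = 62900
Overall = 0.33 × 171750 + 0.67 × 62900 = 56677.5 + 42143 = 98820.5

$98,820.50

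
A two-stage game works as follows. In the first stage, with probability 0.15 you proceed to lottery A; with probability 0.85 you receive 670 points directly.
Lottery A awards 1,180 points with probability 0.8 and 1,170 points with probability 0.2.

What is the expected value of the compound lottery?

EV(A) = 0.8 × 1180 + 0.2 × 1170 = 944 + 234 = 1178
Branch B: 670 (certain)
Overall = 0.15 × 1178 + 0.85 × 670 = 176.7 + 569.5 = 746.2

746.2 points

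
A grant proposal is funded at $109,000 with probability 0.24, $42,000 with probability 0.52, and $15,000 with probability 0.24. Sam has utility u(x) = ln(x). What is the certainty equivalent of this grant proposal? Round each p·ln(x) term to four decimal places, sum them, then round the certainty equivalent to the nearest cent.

E[u] = 0.24·ln(109000) + 0.52·ln(42000) + 0.24·ln(15000) = 2.7838 + 5.5356 + 2.3078 = 10.6272
CE = e^10.6272 ≈ 41241.49

$41,241.49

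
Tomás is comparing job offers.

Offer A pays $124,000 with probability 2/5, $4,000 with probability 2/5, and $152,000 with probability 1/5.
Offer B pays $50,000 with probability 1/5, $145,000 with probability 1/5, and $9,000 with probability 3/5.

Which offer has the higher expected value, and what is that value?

Offer A ($81,600)

Offer A = 2/5 × 124000 + 2/5 × 4000 + 1/5 × 152000 = 49600 + 1600 + 30400 = 81600
Offer B = 1/5 × 50000 + 1/5 × 145000 + 3/5 × 9000 = 10000 + 29000 + 5400 = 44400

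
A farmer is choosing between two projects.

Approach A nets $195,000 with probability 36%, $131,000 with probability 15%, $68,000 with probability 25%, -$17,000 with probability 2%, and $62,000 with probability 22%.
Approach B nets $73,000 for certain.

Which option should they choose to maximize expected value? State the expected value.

Approach A = 0.36 × 195000 + 0.15 × 131000 + 0.25 × 68000 + 0.02 × (-17000) + 0.22 × 62000 = 70200 + 19650 + 17000 − 340 + 13640 = 120150
Approach B: 73000 (certain)

Approach A ($120,150)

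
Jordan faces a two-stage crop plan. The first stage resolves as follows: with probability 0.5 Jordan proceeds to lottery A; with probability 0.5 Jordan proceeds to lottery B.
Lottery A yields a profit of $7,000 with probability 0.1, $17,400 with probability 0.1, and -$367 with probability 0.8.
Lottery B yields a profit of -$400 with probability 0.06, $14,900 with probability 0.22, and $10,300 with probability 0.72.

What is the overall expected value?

$6,408.20

EV(A) = 0.1 × 7000 + 0.1 × 17400 + 0.8 × (-367) = 700 + 1740 − 293.6 = 2146.4
EV(B) = 0.06 × (-400) + 0.22 × 14900 + 0.72 × 10300 = -24 + 3278 + 7416 = 10670
Overall = 0.5 × 2146.4 + 0.5 × 10670 = 1073.2 + 5335 = 6408.2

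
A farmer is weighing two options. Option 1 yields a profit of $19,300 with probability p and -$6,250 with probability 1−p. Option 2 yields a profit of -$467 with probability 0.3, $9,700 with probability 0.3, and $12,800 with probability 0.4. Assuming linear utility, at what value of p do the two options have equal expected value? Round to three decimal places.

EV(Option 2) = 0.3 × (-467) + 0.3 × 9700 + 0.4 × 12800 = -140.1 + 2910 + 5120 = 7889.9
p·19300 + (1−p)·(-6250) = 7889.9
25550p − 6250 = 7889.9
p = (7889.9 + 6250) / 25550

p = 0.553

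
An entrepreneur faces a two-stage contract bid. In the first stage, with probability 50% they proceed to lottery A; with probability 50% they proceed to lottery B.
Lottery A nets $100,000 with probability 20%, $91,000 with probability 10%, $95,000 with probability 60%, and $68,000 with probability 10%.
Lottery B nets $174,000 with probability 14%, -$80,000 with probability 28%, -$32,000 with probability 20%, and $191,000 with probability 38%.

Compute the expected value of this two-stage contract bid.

EV(A) = 0.2 × 100000 + 0.1 × 91000 + 0.6 × 95000 + 0.1 × 68000 = 20000 + 9100 + 57000 + 6800 = 92900
EV(B) = 0.14 × 174000 + 0.28 × (-80000) + 0.2 × (-32000) + 0.38 × 191000 = 24360 − 22400 − 6400 + 72580 = 68140
Overall = 0.5 × 92900 + 0.5 × 68140 = 46450 + 34070 = 80520

$80,520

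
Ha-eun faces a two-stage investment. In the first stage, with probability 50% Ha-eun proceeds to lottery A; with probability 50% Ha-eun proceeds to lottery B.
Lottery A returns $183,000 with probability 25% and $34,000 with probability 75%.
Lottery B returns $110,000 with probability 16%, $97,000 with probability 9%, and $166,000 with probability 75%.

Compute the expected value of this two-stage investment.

EV(A) = 0.25 × 183000 + 0.75 × 34000 = 45750 + 25500 = 71250
EV(B) = 0.16 × 110000 + 0.09 × 97000 + 0.75 × 166000 = 17600 + 8730 + 124500 = 150830
Overall = 0.5 × 71250 + 0.5 × 150830 = 35625 + 75415 = 111040

$111,040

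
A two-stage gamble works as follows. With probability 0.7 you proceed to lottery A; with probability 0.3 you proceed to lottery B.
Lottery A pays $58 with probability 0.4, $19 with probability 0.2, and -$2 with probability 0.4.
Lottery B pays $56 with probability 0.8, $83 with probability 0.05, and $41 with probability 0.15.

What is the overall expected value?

EV(A) = 0.4 × 58 + 0.2 × 19 + 0.4 × (-2) = 23.2 + 3.8 − 0.8 = 26.2
EV(B) = 0.8 × 56 + 0.05 × 83 + 0.15 × 41 = 44.8 + 4.15 + 6.15 = 55.1
Overall = 0.7 × 26.2 + 0.3 × 55.1 = 18.34 + 16.53 = 34.87

$34.87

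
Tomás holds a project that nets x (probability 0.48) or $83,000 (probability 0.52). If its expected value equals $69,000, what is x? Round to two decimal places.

0.48·x + 0.52·83000 = 69000
0.48·x = 69000 − 43160 = 25840
x = 25840 / 0.48 = 53833.3333

x = $53,833.33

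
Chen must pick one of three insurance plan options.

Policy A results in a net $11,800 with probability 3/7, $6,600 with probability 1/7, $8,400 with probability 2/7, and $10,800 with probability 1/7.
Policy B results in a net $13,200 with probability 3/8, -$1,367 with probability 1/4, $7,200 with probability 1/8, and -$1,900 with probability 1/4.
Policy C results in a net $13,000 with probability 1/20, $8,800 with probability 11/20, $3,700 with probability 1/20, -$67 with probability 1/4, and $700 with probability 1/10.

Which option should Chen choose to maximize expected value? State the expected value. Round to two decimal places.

Policy A = 3/7 × 11800 + 1/7 × 6600 + 2/7 × 8400 + 1/7 × 10800 = 5057.1429 + 942.8571 + 2400 + 1542.8571 = 9942.8571
Policy B = 3/8 × 13200 + 1/4 × (-1367) + 1/8 × 7200 + 1/4 × (-1900) = 4950 − 341.75 + 900 − 475 = 5033.25
Policy C = 1/20 × 13000 + 11/20 × 8800 + 1/20 × 3700 + 1/4 × (-67) + 1/10 × 700 = 650 + 4840 + 185 − 16.75 + 70 = 5728.25

Policy A ($9,942.86)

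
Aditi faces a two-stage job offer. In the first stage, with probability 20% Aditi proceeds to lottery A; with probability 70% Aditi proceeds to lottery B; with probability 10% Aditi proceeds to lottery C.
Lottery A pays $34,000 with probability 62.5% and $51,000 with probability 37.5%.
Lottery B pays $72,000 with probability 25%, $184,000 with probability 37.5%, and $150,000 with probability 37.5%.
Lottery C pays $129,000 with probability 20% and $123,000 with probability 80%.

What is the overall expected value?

$120,770

EV(A) = 0.625 × 34000 + 0.375 × 51000 = 21250 + 19125 = 40375
EV(B) = 0.25 × 72000 + 0.375 × 184000 + 0.375 × 150000 = 18000 + 69000 + 56250 = 143250
EV(C) = 0.2 × 129000 + 0.8 × 123000 = 25800 + 98400 = 124200
Overall = 0.2 × 40375 + 0.7 × 143250 + 0.1 × 124200 = 8075 + 100275 + 12420 = 120770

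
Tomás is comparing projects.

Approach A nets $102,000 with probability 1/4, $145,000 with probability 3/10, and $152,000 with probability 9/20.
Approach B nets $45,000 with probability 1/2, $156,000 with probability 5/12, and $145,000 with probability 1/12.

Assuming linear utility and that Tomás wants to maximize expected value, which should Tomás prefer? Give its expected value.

Approach A ($137,400)

Approach A = 1/4 × 102000 + 3/10 × 145000 + 9/20 × 152000 = 25500 + 43500 + 68400 = 137400
Approach B = 1/2 × 45000 + 5/12 × 156000 + 1/12 × 145000 = 22500 + 65000 + 12083.3333 = 99583.3333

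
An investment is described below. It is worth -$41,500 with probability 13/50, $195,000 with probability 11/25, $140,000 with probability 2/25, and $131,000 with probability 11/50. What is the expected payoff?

$115,030

EV = 13/50 × (-41500) + 11/25 × 195000 + 2/25 × 140000 + 11/50 × 131000 = -10790 + 85800 + 11200 + 28820 = 115030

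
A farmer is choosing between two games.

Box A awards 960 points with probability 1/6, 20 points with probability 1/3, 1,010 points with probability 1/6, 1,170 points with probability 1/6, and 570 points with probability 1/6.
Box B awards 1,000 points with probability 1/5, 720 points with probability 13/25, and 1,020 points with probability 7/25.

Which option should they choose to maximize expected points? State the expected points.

Box B (860 points)

Box A = 1/6 × 960 + 1/3 × 20 + 1/6 × 1010 + 1/6 × 1170 + 1/6 × 570 = 160 + 6.6667 + 168.3333 + 195 + 95 = 625
Box B = 1/5 × 1000 + 13/25 × 720 + 7/25 × 1020 = 200 + 374.4 + 285.6 = 860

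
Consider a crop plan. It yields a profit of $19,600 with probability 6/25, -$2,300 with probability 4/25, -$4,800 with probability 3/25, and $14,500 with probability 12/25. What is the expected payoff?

$10,720

EV = 6/25 × 19600 + 4/25 × (-2300) + 3/25 × (-4800) + 12/25 × 14500 = 4704 − 368 − 576 + 6960 = 10720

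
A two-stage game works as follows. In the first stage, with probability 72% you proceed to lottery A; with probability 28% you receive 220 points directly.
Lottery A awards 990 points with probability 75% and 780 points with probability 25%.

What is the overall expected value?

EV(A) = 0.75 × 990 + 0.25 × 780 = 742.5 + 195 = 937.5
Branch B: 220 (certain)
Overall = 0.72 × 937.5 + 0.28 × 220 = 675 + 61.6 = 736.6

736.6 points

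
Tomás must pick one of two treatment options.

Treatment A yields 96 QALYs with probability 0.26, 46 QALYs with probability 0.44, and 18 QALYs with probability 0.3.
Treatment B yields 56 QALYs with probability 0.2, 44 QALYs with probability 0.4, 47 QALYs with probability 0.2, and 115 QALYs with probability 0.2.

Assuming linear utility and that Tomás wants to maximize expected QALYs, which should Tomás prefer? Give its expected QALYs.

Treatment A = 0.26 × 96 + 0.44 × 46 + 0.3 × 18 = 24.96 + 20.24 + 5.4 = 50.6
Treatment B = 0.2 × 56 + 0.4 × 44 + 0.2 × 47 + 0.2 × 115 = 11.2 + 17.6 + 9.4 + 23 = 61.2

Treatment B (61.2 QALYs)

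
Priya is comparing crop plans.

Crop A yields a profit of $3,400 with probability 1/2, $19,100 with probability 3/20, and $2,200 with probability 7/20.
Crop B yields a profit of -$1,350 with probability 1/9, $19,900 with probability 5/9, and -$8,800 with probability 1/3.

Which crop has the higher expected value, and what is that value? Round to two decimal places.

Crop B ($7,972.22)

Crop A = 1/2 × 3400 + 3/20 × 19100 + 7/20 × 2200 = 1700 + 2865 + 770 = 5335
Crop B = 1/9 × (-1350) + 5/9 × 19900 + 1/3 × (-8800) = -150 + 11055.5556 − 2933.3333 = 7972.2222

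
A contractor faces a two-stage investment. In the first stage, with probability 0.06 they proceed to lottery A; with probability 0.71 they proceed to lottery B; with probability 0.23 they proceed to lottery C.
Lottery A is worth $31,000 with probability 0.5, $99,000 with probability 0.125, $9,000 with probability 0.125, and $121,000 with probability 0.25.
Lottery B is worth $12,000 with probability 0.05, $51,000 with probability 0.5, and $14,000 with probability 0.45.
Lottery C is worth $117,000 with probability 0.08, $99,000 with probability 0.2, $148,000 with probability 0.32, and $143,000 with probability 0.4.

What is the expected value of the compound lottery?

EV(A) = 0.5 × 31000 + 0.125 × 99000 + 0.125 × 9000 + 0.25 × 121000 = 15500 + 12375 + 1125 + 30250 = 59250
EV(B) = 0.05 × 12000 + 0.5 × 51000 + 0.45 × 14000 = 600 + 25500 + 6300 = 32400
EV(C) = 0.08 × 117000 + 0.2 × 99000 + 0.32 × 148000 + 0.4 × 143000 = 9360 + 19800 + 47360 + 57200 = 133720
Overall = 0.06 × 59250 + 0.71 × 32400 + 0.23 × 133720 = 3555 + 23004 + 30755.6 = 57314.6

$57,314.60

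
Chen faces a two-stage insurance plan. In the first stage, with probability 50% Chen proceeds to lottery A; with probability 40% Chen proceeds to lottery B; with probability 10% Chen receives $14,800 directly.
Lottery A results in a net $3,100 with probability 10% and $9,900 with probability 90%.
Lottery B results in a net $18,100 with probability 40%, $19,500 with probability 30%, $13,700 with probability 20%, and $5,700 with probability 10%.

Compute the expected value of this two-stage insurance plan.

$12,650

EV(A) = 0.1 × 3100 + 0.9 × 9900 = 310 + 8910 = 9220
EV(B) = 0.4 × 18100 + 0.3 × 19500 + 0.2 × 13700 + 0.1 × 5700 = 7240 + 5850 + 2740 + 570 = 16400
Branch C: 14800 (certain)
Overall = 0.5 × 9220 + 0.4 × 16400 + 0.1 × 14800 = 4610 + 6560 + 1480 = 12650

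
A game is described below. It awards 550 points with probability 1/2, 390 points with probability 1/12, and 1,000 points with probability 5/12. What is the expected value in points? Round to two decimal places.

EV = 1/2 × 550 + 1/12 × 390 + 5/12 × 1000 = 275 + 32.5 + 416.6667 = 724.1667

724.17 points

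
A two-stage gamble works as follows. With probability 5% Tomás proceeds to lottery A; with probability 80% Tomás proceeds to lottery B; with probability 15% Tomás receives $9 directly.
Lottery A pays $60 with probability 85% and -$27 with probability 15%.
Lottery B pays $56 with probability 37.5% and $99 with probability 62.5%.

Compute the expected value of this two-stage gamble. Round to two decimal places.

$70.00

EV(A) = 0.85 × 60 + 0.15 × (-27) = 51 − 4.05 = 46.95
EV(B) = 0.375 × 56 + 0.625 × 99 = 21 + 61.875 = 82.875
Branch C: 9 (certain)
Overall = 0.05 × 46.95 + 0.8 × 82.875 + 0.15 × 9 = 2.3475 + 66.3 + 1.35 = 69.9975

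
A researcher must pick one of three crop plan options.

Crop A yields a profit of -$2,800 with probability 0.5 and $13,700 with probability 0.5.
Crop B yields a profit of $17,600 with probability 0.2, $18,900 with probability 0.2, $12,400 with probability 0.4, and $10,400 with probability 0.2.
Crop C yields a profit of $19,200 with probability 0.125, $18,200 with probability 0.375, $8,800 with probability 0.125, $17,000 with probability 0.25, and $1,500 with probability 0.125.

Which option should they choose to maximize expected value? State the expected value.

Crop A = 0.5 × (-2800) + 0.5 × 13700 = -1400 + 6850 = 5450
Crop B = 0.2 × 17600 + 0.2 × 18900 + 0.4 × 12400 + 0.2 × 10400 = 3520 + 3780 + 4960 + 2080 = 14340
Crop C = 0.125 × 19200 + 0.375 × 18200 + 0.125 × 8800 + 0.25 × 17000 + 0.125 × 1500 = 2400 + 6825 + 1100 + 4250 + 187.5 = 14762.5

Crop C ($14,762.50)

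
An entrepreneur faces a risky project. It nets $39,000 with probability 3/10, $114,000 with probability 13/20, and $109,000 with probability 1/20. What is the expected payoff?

$91,250

EV = 3/10 × 39000 + 13/20 × 114000 + 1/20 × 109000 = 11700 + 74100 + 5450 = 91250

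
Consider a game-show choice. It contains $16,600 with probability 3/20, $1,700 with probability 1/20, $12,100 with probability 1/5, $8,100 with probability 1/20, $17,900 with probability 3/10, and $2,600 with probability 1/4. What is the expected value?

$11,420

EV = 3/20 × 16600 + 1/20 × 1700 + 1/5 × 12100 + 1/20 × 8100 + 3/10 × 17900 + 1/4 × 2600 = 2490 + 85 + 2420 + 405 + 5370 + 650 = 11420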